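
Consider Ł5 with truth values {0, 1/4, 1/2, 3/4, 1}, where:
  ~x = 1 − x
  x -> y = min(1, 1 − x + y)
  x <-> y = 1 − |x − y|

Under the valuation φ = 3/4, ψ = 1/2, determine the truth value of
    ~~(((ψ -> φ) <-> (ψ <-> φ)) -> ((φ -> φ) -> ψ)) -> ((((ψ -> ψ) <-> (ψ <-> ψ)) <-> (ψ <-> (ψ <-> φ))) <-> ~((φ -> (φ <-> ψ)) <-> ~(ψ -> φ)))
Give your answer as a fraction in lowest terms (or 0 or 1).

1

ψ -> φ = 1/2 -> 3/4 = 1
ψ <-> φ = 1/2 <-> 3/4 = 3/4
(ψ -> φ) <-> (ψ <-> φ) = 1 <-> 3/4 = 3/4
φ -> φ = 3/4 -> 3/4 = 1
(φ -> φ) -> ψ = 1 -> 1/2 = 1/2
((ψ -> φ) <-> (ψ <-> φ)) -> ((φ -> φ) -> ψ) = 3/4 -> 1/2 = 3/4
~(((ψ -> φ) <-> (ψ <-> φ)) -> ((φ -> φ) -> ψ)) = ~3/4 = 1/4
~~(((ψ -> φ) <-> (ψ <-> φ)) -> ((φ -> φ) -> ψ)) = ~1/4 = 3/4
ψ -> ψ = 1/2 -> 1/2 = 1
ψ <-> ψ = 1/2 <-> 1/2 = 1
(ψ -> ψ) <-> (ψ <-> ψ) = 1 <-> 1 = 1
ψ <-> φ = 1/2 <-> 3/4 = 3/4
ψ <-> (ψ <-> φ) = 1/2 <-> 3/4 = 3/4
((ψ -> ψ) <-> (ψ <-> ψ)) <-> (ψ <-> (ψ <-> φ)) = 1 <-> 3/4 = 3/4
φ <-> ψ = 3/4 <-> 1/2 = 3/4
φ -> (φ <-> ψ) = 3/4 -> 3/4 = 1
ψ -> φ = 1/2 -> 3/4 = 1
~(ψ -> φ) = ~1 = 0
(φ -> (φ <-> ψ)) <-> ~(ψ -> φ) = 1 <-> 0 = 0
~((φ -> (φ <-> ψ)) <-> ~(ψ -> φ)) = ~0 = 1
(((ψ -> ψ) <-> (ψ <-> ψ)) <-> (ψ <-> (ψ <-> φ))) <-> ~((φ -> (φ <-> ψ)) <-> ~(ψ -> φ)) = 3/4 <-> 1 = 3/4
~~(((ψ -> φ) <-> (ψ <-> φ)) -> ((φ -> φ) -> ψ)) -> ((((ψ -> ψ) <-> (ψ <-> ψ)) <-> (ψ <-> (ψ <-> φ))) <-> ~((φ -> (φ <-> ψ)) <-> ~(ψ -> φ))) = 3/4 -> 3/4 = 1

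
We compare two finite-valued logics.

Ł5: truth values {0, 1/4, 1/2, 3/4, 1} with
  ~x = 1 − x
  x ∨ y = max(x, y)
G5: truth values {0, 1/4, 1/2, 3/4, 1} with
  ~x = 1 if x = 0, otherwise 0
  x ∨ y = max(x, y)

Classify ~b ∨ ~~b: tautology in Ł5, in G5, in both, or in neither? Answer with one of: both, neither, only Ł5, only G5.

only G5

In Ł5: at b = 1/4 the value is 3/4 — not a tautology.
In G5: every assignment gives 1 — tautology.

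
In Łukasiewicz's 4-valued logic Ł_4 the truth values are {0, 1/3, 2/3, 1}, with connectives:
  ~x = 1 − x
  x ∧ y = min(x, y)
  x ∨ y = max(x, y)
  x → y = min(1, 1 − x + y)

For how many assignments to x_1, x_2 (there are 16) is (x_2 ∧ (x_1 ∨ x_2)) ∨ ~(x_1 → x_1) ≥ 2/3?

x_1 = 0, x_2 = 0 ↦ 0  <
x_1 = 0, x_2 = 1/3 ↦ 1/3  <
x_1 = 0, x_2 = 2/3 ↦ 2/3  ≥
x_1 = 0, x_2 = 1 ↦ 1  ≥
x_1 = 1/3, x_2 = 0 ↦ 0  <
x_1 = 1/3, x_2 = 1/3 ↦ 1/3  <
x_1 = 1/3, x_2 = 2/3 ↦ 2/3  ≥
x_1 = 1/3, x_2 = 1 ↦ 1  ≥
x_1 = 2/3, x_2 = 0 ↦ 0  <
x_1 = 2/3, x_2 = 1/3 ↦ 1/3  <
x_1 = 2/3, x_2 = 2/3 ↦ 2/3  ≥
x_1 = 2/3, x_2 = 1 ↦ 1  ≥
x_1 = 1, x_2 = 0 ↦ 0  <
x_1 = 1, x_2 = 1/3 ↦ 1/3  <
x_1 = 1, x_2 = 2/3 ↦ 2/3  ≥
x_1 = 1, x_2 = 1 ↦ 1  ≥
So 8 of the 16 assignments meet the threshold.

8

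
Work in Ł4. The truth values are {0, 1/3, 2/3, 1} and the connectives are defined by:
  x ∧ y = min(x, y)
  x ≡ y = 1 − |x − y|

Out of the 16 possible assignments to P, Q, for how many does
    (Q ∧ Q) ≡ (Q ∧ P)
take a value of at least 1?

P = 0, Q = 0 ↦ 1  ≥
P = 0, Q = 1/3 ↦ 2/3  <
P = 0, Q = 2/3 ↦ 1/3  <
P = 0, Q = 1 ↦ 0  <
P = 1/3, Q = 0 ↦ 1  ≥
P = 1/3, Q = 1/3 ↦ 1  ≥
P = 1/3, Q = 2/3 ↦ 2/3  <
P = 1/3, Q = 1 ↦ 1/3  <
P = 2/3, Q = 0 ↦ 1  ≥
P = 2/3, Q = 1/3 ↦ 1  ≥
P = 2/3, Q = 2/3 ↦ 1  ≥
P = 2/3, Q = 1 ↦ 2/3  <
P = 1, Q = 0 ↦ 1  ≥
P = 1, Q = 1/3 ↦ 1  ≥
P = 1, Q = 2/3 ↦ 1  ≥
P = 1, Q = 1 ↦ 1  ≥
So 10 of the 16 assignments meet the threshold.

10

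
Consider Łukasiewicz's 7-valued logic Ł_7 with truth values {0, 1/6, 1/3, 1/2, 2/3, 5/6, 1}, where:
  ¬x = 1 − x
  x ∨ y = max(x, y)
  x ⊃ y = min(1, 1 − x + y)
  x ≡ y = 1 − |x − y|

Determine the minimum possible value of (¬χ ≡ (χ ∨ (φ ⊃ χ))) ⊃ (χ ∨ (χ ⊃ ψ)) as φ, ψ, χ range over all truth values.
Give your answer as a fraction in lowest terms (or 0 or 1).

Take φ = 1, ψ = 0, χ = 1/2:
¬χ = ¬1/2 = 1/2
φ ⊃ χ = 1 ⊃ 1/2 = 1/2
χ ∨ (φ ⊃ χ) = 1/2 ∨ 1/2 = 1/2
¬χ ≡ (χ ∨ (φ ⊃ χ)) = 1/2 ≡ 1/2 = 1
χ ⊃ ψ = 1/2 ⊃ 0 = 1/2
χ ∨ (χ ⊃ ψ) = 1/2 ∨ 1/2 = 1/2
(¬χ ≡ (χ ∨ (φ ⊃ χ))) ⊃ (χ ∨ (χ ⊃ ψ)) = 1 ⊃ 1/2 = 1/2
No assignment yields a value below 1/2, so this is the minimum.

1/2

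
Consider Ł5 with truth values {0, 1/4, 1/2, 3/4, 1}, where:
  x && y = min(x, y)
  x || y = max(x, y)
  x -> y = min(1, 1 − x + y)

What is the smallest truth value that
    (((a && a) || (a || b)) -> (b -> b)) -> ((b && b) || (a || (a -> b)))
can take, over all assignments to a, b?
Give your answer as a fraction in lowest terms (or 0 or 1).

1/2

Take a = 1/2, b = 0:
a && a = 1/2 && 1/2 = 1/2
a || b = 1/2 || 0 = 1/2
(a && a) || (a || b) = 1/2 || 1/2 = 1/2
b -> b = 0 -> 0 = 1
((a && a) || (a || b)) -> (b -> b) = 1/2 -> 1 = 1
b && b = 0 && 0 = 0
a -> b = 1/2 -> 0 = 1/2
a || (a -> b) = 1/2 || 1/2 = 1/2
(b && b) || (a || (a -> b)) = 0 || 1/2 = 1/2
(((a && a) || (a || b)) -> (b -> b)) -> ((b && b) || (a || (a -> b))) = 1 -> 1/2 = 1/2
No assignment yields a value below 1/2, so this is the minimum.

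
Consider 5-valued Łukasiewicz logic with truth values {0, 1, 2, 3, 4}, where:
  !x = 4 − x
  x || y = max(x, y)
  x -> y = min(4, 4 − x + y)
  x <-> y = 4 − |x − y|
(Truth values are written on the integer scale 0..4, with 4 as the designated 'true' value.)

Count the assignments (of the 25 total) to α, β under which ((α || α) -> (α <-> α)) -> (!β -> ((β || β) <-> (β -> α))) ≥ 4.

15

value 4: 15 assignments (counts)
value 3: 1 assignment
value 2: 4 assignments
value 0: 5 assignments
So 15 of the 25 assignments meet the threshold.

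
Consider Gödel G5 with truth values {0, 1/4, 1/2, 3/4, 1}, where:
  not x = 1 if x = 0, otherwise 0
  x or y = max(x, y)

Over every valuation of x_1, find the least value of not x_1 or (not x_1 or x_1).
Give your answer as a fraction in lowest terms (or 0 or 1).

Take x_1 = 1/4:
not x_1 = not 1/4 = 0
not x_1 = not 1/4 = 0
not x_1 or x_1 = 0 or 1/4 = 1/4
not x_1 or (not x_1 or x_1) = 0 or 1/4 = 1/4
No assignment yields a value below 1/4, so this is the minimum.

1/4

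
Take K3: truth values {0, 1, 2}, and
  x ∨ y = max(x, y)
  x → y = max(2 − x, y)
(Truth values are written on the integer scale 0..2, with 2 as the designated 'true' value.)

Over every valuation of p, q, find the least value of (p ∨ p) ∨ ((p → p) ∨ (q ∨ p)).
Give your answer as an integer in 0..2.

Take p = 1, q = 0:
p ∨ p = 1 ∨ 1 = 1
p → p = 1 → 1 = 1
q ∨ p = 0 ∨ 1 = 1
(p → p) ∨ (q ∨ p) = 1 ∨ 1 = 1
(p ∨ p) ∨ ((p → p) ∨ (q ∨ p)) = 1 ∨ 1 = 1
No assignment yields a value below 1, so this is the minimum.

1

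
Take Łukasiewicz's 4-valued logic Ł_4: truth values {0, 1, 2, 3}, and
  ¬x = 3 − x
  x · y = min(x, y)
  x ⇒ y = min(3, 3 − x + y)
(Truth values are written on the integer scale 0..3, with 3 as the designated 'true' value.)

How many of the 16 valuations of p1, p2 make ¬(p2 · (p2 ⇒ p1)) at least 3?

p1 = 0, p2 = 0 ↦ 3  ≥
p1 = 0, p2 = 1 ↦ 2  <
p1 = 0, p2 = 2 ↦ 2  <
p1 = 0, p2 = 3 ↦ 3  ≥
p1 = 1, p2 = 0 ↦ 3  ≥
p1 = 1, p2 = 1 ↦ 2  <
p1 = 1, p2 = 2 ↦ 1  <
p1 = 1, p2 = 3 ↦ 2  <
p1 = 2, p2 = 0 ↦ 3  ≥
p1 = 2, p2 = 1 ↦ 2  <
p1 = 2, p2 = 2 ↦ 1  <
p1 = 2, p2 = 3 ↦ 1  <
p1 = 3, p2 = 0 ↦ 3  ≥
p1 = 3, p2 = 1 ↦ 2  <
p1 = 3, p2 = 2 ↦ 1  <
p1 = 3, p2 = 3 ↦ 0  <
So 5 of the 16 assignments meet the threshold.

5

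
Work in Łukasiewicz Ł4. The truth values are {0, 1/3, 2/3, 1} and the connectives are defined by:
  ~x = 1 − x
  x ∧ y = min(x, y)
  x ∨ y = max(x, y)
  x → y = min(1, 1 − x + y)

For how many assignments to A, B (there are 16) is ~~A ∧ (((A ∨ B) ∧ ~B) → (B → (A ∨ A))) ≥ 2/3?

A = 0, B = 0 ↦ 0  <
A = 0, B = 1/3 ↦ 0  <
A = 0, B = 2/3 ↦ 0  <
A = 0, B = 1 ↦ 0  <
A = 1/3, B = 0 ↦ 1/3  <
A = 1/3, B = 1/3 ↦ 1/3  <
A = 1/3, B = 2/3 ↦ 1/3  <
A = 1/3, B = 1 ↦ 1/3  <
A = 2/3, B = 0 ↦ 2/3  ≥
A = 2/3, B = 1/3 ↦ 2/3  ≥
A = 2/3, B = 2/3 ↦ 2/3  ≥
A = 2/3, B = 1 ↦ 2/3  ≥
A = 1, B = 0 ↦ 1  ≥
A = 1, B = 1/3 ↦ 1  ≥
A = 1, B = 2/3 ↦ 1  ≥
A = 1, B = 1 ↦ 1  ≥
So 8 of the 16 assignments meet the threshold.

8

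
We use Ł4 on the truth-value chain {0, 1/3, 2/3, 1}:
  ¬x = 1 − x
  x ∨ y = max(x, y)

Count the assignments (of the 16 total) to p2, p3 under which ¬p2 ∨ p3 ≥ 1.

7

p2 = 0, p3 = 0 ↦ 1  ≥
p2 = 0, p3 = 1/3 ↦ 1  ≥
p2 = 0, p3 = 2/3 ↦ 1  ≥
p2 = 0, p3 = 1 ↦ 1  ≥
p2 = 1/3, p3 = 0 ↦ 2/3  <
p2 = 1/3, p3 = 1/3 ↦ 2/3  <
p2 = 1/3, p3 = 2/3 ↦ 2/3  <
p2 = 1/3, p3 = 1 ↦ 1  ≥
p2 = 2/3, p3 = 0 ↦ 1/3  <
p2 = 2/3, p3 = 1/3 ↦ 1/3  <
p2 = 2/3, p3 = 2/3 ↦ 2/3  <
p2 = 2/3, p3 = 1 ↦ 1  ≥
p2 = 1, p3 = 0 ↦ 0  <
p2 = 1, p3 = 1/3 ↦ 1/3  <
p2 = 1, p3 = 2/3 ↦ 2/3  <
p2 = 1, p3 = 1 ↦ 1  ≥
So 7 of the 16 assignments meet the threshold.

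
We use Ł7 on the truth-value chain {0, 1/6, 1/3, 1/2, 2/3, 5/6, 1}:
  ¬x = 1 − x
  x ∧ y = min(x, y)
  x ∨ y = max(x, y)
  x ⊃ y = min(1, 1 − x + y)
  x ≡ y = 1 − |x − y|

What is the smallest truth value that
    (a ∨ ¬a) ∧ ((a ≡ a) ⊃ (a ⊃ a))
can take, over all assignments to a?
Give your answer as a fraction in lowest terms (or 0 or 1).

1/2

Take a = 1/2:
¬a = ¬1/2 = 1/2
a ∨ ¬a = 1/2 ∨ 1/2 = 1/2
a ≡ a = 1/2 ≡ 1/2 = 1
a ⊃ a = 1/2 ⊃ 1/2 = 1
(a ≡ a) ⊃ (a ⊃ a) = 1 ⊃ 1 = 1
(a ∨ ¬a) ∧ ((a ≡ a) ⊃ (a ⊃ a)) = 1/2 ∧ 1 = 1/2
No assignment yields a value below 1/2, so this is the minimum.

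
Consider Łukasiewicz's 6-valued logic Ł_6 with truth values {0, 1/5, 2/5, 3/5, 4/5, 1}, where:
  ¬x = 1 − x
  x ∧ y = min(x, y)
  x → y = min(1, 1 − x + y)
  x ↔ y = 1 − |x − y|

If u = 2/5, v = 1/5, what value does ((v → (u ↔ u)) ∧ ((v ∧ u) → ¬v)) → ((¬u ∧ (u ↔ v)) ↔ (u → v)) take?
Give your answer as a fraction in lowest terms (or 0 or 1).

4/5

u ↔ u = 2/5 ↔ 2/5 = 1
v → (u ↔ u) = 1/5 → 1 = 1
v ∧ u = 1/5 ∧ 2/5 = 1/5
¬v = ¬1/5 = 4/5
(v ∧ u) → ¬v = 1/5 → 4/5 = 1
(v → (u ↔ u)) ∧ ((v ∧ u) → ¬v) = 1 ∧ 1 = 1
¬u = ¬2/5 = 3/5
u ↔ v = 2/5 ↔ 1/5 = 4/5
¬u ∧ (u ↔ v) = 3/5 ∧ 4/5 = 3/5
u → v = 2/5 → 1/5 = 4/5
(¬u ∧ (u ↔ v)) ↔ (u → v) = 3/5 ↔ 4/5 = 4/5
((v → (u ↔ u)) ∧ ((v ∧ u) → ¬v)) → ((¬u ∧ (u ↔ v)) ↔ (u → v)) = 1 → 4/5 = 4/5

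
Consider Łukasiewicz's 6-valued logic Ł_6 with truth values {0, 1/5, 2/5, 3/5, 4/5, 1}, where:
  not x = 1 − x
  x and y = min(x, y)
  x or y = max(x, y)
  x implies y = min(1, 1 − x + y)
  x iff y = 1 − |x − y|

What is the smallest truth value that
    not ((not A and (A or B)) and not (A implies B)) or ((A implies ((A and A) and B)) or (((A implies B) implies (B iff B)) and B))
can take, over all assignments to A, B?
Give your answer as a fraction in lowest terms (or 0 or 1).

Take A = 2/5, B = 0:
not A = not 2/5 = 3/5
A or B = 2/5 or 0 = 2/5
not A and (A or B) = 3/5 and 2/5 = 2/5
A implies B = 2/5 implies 0 = 3/5
not (A implies B) = not 3/5 = 2/5
(not A and (A or B)) and not (A implies B) = 2/5 and 2/5 = 2/5
not ((not A and (A or B)) and not (A implies B)) = not 2/5 = 3/5
A and A = 2/5 and 2/5 = 2/5
(A and A) and B = 2/5 and 0 = 0
A implies ((A and A) and B) = 2/5 implies 0 = 3/5
A implies B = 2/5 implies 0 = 3/5
B iff B = 0 iff 0 = 1
(A implies B) implies (B iff B) = 3/5 implies 1 = 1
((A implies B) implies (B iff B)) and B = 1 and 0 = 0
(A implies ((A and A) and B)) or (((A implies B) implies (B iff B)) and B) = 3/5 or 0 = 3/5
not ((not A and (A or B)) and not (A implies B)) or ((A implies ((A and A) and B)) or (((A implies B) implies (B iff B)) and B)) = 3/5 or 3/5 = 3/5
No assignment yields a value below 3/5, so this is the minimum.

3/5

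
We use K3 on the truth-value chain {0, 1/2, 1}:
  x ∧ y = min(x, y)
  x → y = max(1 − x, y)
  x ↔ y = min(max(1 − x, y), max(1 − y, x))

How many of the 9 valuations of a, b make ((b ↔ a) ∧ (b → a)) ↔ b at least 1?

a = 0, b = 0 ↦ 0  <
a = 0, b = 1/2 ↦ 1/2  <
a = 0, b = 1 ↦ 0  <
a = 1/2, b = 0 ↦ 1/2  <
a = 1/2, b = 1/2 ↦ 1/2  <
a = 1/2, b = 1 ↦ 1/2  <
a = 1, b = 0 ↦ 1  ≥
a = 1, b = 1/2 ↦ 1/2  <
a = 1, b = 1 ↦ 1  ≥
So 2 of the 9 assignments meet the threshold.

2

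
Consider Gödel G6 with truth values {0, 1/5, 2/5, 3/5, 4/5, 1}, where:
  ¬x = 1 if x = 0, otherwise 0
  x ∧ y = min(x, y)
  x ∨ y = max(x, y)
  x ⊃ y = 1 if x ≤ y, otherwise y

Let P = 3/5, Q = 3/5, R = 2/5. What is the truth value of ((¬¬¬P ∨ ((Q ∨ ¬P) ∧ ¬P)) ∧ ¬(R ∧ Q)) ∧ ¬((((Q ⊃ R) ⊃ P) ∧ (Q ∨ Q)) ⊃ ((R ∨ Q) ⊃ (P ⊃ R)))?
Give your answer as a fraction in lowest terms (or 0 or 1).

¬P = ¬3/5 = 0
¬¬P = ¬0 = 1
¬¬¬P = ¬1 = 0
¬P = ¬3/5 = 0
Q ∨ ¬P = 3/5 ∨ 0 = 3/5
¬P = ¬3/5 = 0
(Q ∨ ¬P) ∧ ¬P = 3/5 ∧ 0 = 0
¬¬¬P ∨ ((Q ∨ ¬P) ∧ ¬P) = 0 ∨ 0 = 0
R ∧ Q = 2/5 ∧ 3/5 = 2/5
¬(R ∧ Q) = ¬2/5 = 0
(¬¬¬P ∨ ((Q ∨ ¬P) ∧ ¬P)) ∧ ¬(R ∧ Q) = 0 ∧ 0 = 0
Q ⊃ R = 3/5 ⊃ 2/5 = 2/5
(Q ⊃ R) ⊃ P = 2/5 ⊃ 3/5 = 1
Q ∨ Q = 3/5 ∨ 3/5 = 3/5
((Q ⊃ R) ⊃ P) ∧ (Q ∨ Q) = 1 ∧ 3/5 = 3/5
R ∨ Q = 2/5 ∨ 3/5 = 3/5
P ⊃ R = 3/5 ⊃ 2/5 = 2/5
(R ∨ Q) ⊃ (P ⊃ R) = 3/5 ⊃ 2/5 = 2/5
(((Q ⊃ R) ⊃ P) ∧ (Q ∨ Q)) ⊃ ((R ∨ Q) ⊃ (P ⊃ R)) = 3/5 ⊃ 2/5 = 2/5
¬((((Q ⊃ R) ⊃ P) ∧ (Q ∨ Q)) ⊃ ((R ∨ Q) ⊃ (P ⊃ R))) = ¬2/5 = 0
((¬¬¬P ∨ ((Q ∨ ¬P) ∧ ¬P)) ∧ ¬(R ∧ Q)) ∧ ¬((((Q ⊃ R) ⊃ P) ∧ (Q ∨ Q)) ⊃ ((R ∨ Q) ⊃ (P ⊃ R))) = 0 ∧ 0 = 0

0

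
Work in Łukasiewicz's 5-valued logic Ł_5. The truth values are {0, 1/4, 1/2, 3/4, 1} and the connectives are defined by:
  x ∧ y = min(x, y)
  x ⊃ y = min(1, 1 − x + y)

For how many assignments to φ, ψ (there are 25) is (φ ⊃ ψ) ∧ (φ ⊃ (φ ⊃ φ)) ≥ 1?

value 1: 15 assignments (counts)
value 3/4: 4 assignments
value 1/2: 3 assignments
value 1/4: 2 assignments
value 0: 1 assignment
So 15 of the 25 assignments meet the threshold.

15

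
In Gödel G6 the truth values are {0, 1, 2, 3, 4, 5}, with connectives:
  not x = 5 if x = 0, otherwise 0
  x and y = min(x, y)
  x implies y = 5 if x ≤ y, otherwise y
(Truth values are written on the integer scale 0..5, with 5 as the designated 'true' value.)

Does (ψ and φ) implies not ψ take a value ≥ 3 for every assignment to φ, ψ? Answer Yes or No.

No

Counterexample: take φ = 1, ψ = 1.
ψ and φ = 1 and 1 = 1
not ψ = not 1 = 0
(ψ and φ) implies not ψ = 1 implies 0 = 0
This gives 0, which is below 3.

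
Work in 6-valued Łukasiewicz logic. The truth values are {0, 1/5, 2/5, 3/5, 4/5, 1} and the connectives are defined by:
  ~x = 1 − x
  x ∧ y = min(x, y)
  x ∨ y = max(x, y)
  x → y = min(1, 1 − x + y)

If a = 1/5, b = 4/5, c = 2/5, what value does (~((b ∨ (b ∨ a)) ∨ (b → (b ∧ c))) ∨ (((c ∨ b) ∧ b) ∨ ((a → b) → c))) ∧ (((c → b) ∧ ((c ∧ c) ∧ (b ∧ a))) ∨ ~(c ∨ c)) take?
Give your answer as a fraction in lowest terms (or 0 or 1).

3/5

b ∨ a = 4/5 ∨ 1/5 = 4/5
b ∨ (b ∨ a) = 4/5 ∨ 4/5 = 4/5
b ∧ c = 4/5 ∧ 2/5 = 2/5
b → (b ∧ c) = 4/5 → 2/5 = 3/5
(b ∨ (b ∨ a)) ∨ (b → (b ∧ c)) = 4/5 ∨ 3/5 = 4/5
~((b ∨ (b ∨ a)) ∨ (b → (b ∧ c))) = ~4/5 = 1/5
c ∨ b = 2/5 ∨ 4/5 = 4/5
(c ∨ b) ∧ b = 4/5 ∧ 4/5 = 4/5
a → b = 1/5 → 4/5 = 1
(a → b) → c = 1 → 2/5 = 2/5
((c ∨ b) ∧ b) ∨ ((a → b) → c) = 4/5 ∨ 2/5 = 4/5
~((b ∨ (b ∨ a)) ∨ (b → (b ∧ c))) ∨ (((c ∨ b) ∧ b) ∨ ((a → b) → c)) = 1/5 ∨ 4/5 = 4/5
c → b = 2/5 → 4/5 = 1
c ∧ c = 2/5 ∧ 2/5 = 2/5
b ∧ a = 4/5 ∧ 1/5 = 1/5
(c ∧ c) ∧ (b ∧ a) = 2/5 ∧ 1/5 = 1/5
(c → b) ∧ ((c ∧ c) ∧ (b ∧ a)) = 1 ∧ 1/5 = 1/5
c ∨ c = 2/5 ∨ 2/5 = 2/5
~(c ∨ c) = ~2/5 = 3/5
((c → b) ∧ ((c ∧ c) ∧ (b ∧ a))) ∨ ~(c ∨ c) = 1/5 ∨ 3/5 = 3/5
(~((b ∨ (b ∨ a)) ∨ (b → (b ∧ c))) ∨ (((c ∨ b) ∧ b) ∨ ((a → b) → c))) ∧ (((c → b) ∧ ((c ∧ c) ∧ (b ∧ a))) ∨ ~(c ∨ c)) = 4/5 ∧ 3/5 = 3/5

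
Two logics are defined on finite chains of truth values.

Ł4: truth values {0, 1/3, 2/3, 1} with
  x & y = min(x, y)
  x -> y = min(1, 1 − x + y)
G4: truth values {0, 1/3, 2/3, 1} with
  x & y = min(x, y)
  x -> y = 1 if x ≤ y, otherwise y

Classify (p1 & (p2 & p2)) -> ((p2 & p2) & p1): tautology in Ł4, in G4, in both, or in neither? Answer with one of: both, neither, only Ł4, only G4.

In Ł4: every assignment gives 1 — tautology.
In G4: every assignment gives 1 — tautology.

both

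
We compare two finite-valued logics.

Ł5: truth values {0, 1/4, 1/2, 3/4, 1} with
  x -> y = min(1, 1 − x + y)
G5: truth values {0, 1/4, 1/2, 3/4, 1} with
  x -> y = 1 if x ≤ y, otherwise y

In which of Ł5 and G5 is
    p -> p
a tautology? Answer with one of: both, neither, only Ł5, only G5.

In Ł5: every assignment gives 1 — tautology.
In G5: every assignment gives 1 — tautology.

both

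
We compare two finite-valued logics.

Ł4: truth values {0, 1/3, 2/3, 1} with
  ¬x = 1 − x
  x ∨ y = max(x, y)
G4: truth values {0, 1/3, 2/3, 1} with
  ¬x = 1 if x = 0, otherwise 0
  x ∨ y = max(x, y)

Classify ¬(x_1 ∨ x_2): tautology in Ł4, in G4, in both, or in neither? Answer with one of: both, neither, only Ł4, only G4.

In Ł4: at x_1 = 0, x_2 = 1/3 the value is 2/3 — not a tautology.
In G4: at x_1 = 0, x_2 = 1/3 the value is 0 — not a tautology.

neither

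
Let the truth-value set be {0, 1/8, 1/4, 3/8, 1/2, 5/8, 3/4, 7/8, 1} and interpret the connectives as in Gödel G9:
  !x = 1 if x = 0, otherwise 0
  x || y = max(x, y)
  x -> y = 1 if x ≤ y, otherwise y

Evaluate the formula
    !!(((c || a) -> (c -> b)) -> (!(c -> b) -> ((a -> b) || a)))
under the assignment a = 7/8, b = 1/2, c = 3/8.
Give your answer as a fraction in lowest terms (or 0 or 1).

c || a = 3/8 || 7/8 = 7/8
c -> b = 3/8 -> 1/2 = 1
(c || a) -> (c -> b) = 7/8 -> 1 = 1
c -> b = 3/8 -> 1/2 = 1
!(c -> b) = !1 = 0
a -> b = 7/8 -> 1/2 = 1/2
(a -> b) || a = 1/2 || 7/8 = 7/8
!(c -> b) -> ((a -> b) || a) = 0 -> 7/8 = 1
((c || a) -> (c -> b)) -> (!(c -> b) -> ((a -> b) || a)) = 1 -> 1 = 1
!(((c || a) -> (c -> b)) -> (!(c -> b) -> ((a -> b) || a))) = !1 = 0
!!(((c || a) -> (c -> b)) -> (!(c -> b) -> ((a -> b) || a))) = !0 = 1

1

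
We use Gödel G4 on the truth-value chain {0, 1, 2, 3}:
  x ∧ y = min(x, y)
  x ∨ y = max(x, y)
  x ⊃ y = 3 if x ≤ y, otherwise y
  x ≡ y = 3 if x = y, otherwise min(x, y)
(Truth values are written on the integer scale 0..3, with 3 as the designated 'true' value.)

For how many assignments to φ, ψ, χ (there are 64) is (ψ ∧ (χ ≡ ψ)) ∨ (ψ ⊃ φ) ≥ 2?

52

value 3: 43 assignments (counts)
value 2: 9 assignments (counts)
value 1: 9 assignments
value 0: 3 assignments
So 52 of the 64 assignments meet the threshold.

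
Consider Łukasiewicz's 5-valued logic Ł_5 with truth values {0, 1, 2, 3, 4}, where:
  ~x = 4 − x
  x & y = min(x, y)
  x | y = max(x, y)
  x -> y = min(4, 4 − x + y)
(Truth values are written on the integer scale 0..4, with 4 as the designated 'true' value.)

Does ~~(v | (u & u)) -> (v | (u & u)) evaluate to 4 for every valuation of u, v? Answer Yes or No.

At u = 3, v = 4, for instance:
u & u = 3 & 3 = 3
v | (u & u) = 4 | 3 = 4
~(v | (u & u)) = ~4 = 0
~~(v | (u & u)) = ~0 = 4
~~(v | (u & u)) -> (v | (u & u)) = 4 -> 4 = 4
and checking the remaining 24 assignments likewise gives ≥ 4 in every case.

Yes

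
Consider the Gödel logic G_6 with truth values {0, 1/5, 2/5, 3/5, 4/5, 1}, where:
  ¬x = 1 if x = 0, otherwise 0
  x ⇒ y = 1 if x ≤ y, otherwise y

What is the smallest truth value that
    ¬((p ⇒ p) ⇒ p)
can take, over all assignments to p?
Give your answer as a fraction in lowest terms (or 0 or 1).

0

Take p = 1/5:
p ⇒ p = 1/5 ⇒ 1/5 = 1
(p ⇒ p) ⇒ p = 1 ⇒ 1/5 = 1/5
¬((p ⇒ p) ⇒ p) = ¬1/5 = 0
No assignment yields a value below 0, so this is the minimum.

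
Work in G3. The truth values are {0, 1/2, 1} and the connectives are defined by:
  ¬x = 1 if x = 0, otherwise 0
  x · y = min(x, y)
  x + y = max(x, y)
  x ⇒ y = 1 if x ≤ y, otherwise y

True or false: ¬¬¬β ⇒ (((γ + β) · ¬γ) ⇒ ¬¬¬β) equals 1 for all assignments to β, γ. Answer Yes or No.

β = 0, γ = 0 ↦ 1
β = 0, γ = 1/2 ↦ 1
β = 0, γ = 1 ↦ 1
β = 1/2, γ = 0 ↦ 1
β = 1/2, γ = 1/2 ↦ 1
β = 1/2, γ = 1 ↦ 1
β = 1, γ = 0 ↦ 1
β = 1, γ = 1/2 ↦ 1
β = 1, γ = 1 ↦ 1
Every assignment gives a value ≥ 1.

Yes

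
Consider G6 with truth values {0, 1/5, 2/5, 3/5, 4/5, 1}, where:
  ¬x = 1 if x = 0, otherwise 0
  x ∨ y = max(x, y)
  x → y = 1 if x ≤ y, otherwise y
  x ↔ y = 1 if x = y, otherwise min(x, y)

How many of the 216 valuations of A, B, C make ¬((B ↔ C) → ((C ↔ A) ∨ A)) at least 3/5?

25

value 1: 25 assignments (counts)
value 0: 191 assignments
So 25 of the 216 assignments meet the threshold.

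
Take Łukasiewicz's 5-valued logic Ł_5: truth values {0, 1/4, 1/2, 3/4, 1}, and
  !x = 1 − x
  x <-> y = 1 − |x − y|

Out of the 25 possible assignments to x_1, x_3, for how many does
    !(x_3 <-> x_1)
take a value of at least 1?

2

value 1: 2 assignments (counts)
value 3/4: 4 assignments
value 1/2: 6 assignments
value 1/4: 8 assignments
value 0: 5 assignments
So 2 of the 25 assignments meet the threshold.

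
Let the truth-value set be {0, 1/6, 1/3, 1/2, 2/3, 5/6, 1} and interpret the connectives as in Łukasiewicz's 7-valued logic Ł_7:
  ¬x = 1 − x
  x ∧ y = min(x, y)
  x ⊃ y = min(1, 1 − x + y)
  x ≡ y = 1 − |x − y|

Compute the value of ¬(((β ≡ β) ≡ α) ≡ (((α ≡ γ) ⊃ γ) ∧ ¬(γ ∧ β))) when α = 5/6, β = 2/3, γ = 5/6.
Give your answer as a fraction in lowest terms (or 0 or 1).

β ≡ β = 2/3 ≡ 2/3 = 1
(β ≡ β) ≡ α = 1 ≡ 5/6 = 5/6
α ≡ γ = 5/6 ≡ 5/6 = 1
(α ≡ γ) ⊃ γ = 1 ⊃ 5/6 = 5/6
γ ∧ β = 5/6 ∧ 2/3 = 2/3
¬(γ ∧ β) = ¬2/3 = 1/3
((α ≡ γ) ⊃ γ) ∧ ¬(γ ∧ β) = 5/6 ∧ 1/3 = 1/3
((β ≡ β) ≡ α) ≡ (((α ≡ γ) ⊃ γ) ∧ ¬(γ ∧ β)) = 5/6 ≡ 1/3 = 1/2
¬(((β ≡ β) ≡ α) ≡ (((α ≡ γ) ⊃ γ) ∧ ¬(γ ∧ β))) = ¬1/2 = 1/2

1/2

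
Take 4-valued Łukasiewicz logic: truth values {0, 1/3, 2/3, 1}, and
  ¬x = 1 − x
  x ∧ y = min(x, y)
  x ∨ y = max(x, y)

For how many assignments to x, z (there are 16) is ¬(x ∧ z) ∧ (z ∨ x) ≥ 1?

2

x = 0, z = 0 ↦ 0  <
x = 0, z = 1/3 ↦ 1/3  <
x = 0, z = 2/3 ↦ 2/3  <
x = 0, z = 1 ↦ 1  ≥
x = 1/3, z = 0 ↦ 1/3  <
x = 1/3, z = 1/3 ↦ 1/3  <
x = 1/3, z = 2/3 ↦ 2/3  <
x = 1/3, z = 1 ↦ 2/3  <
x = 2/3, z = 0 ↦ 2/3  <
x = 2/3, z = 1/3 ↦ 2/3  <
x = 2/3, z = 2/3 ↦ 1/3  <
x = 2/3, z = 1 ↦ 1/3  <
x = 1, z = 0 ↦ 1  ≥
x = 1, z = 1/3 ↦ 2/3  <
x = 1, z = 2/3 ↦ 1/3  <
x = 1, z = 1 ↦ 0  <
So 2 of the 16 assignments meet the threshold.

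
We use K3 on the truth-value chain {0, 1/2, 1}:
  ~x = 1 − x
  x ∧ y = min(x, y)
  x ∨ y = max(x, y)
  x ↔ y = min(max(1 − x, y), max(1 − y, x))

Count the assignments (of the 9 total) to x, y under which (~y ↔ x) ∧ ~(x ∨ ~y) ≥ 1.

x = 0, y = 0 ↦ 0  <
x = 0, y = 1/2 ↦ 1/2  <
x = 0, y = 1 ↦ 1  ≥
x = 1/2, y = 0 ↦ 0  <
x = 1/2, y = 1/2 ↦ 1/2  <
x = 1/2, y = 1 ↦ 1/2  <
x = 1, y = 0 ↦ 0  <
x = 1, y = 1/2 ↦ 0  <
x = 1, y = 1 ↦ 0  <
So 1 of the 9 assignments meets the threshold.

1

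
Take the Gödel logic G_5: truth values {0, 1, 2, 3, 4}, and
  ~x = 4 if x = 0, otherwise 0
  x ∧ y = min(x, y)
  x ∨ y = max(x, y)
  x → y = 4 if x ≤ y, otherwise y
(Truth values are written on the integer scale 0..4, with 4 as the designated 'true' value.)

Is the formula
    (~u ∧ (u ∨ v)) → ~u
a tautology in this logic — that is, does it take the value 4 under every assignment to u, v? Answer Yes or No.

Yes

At u = 1, v = 3, for instance:
~u = ~1 = 0
u ∨ v = 1 ∨ 3 = 3
~u ∧ (u ∨ v) = 0 ∧ 3 = 0
(~u ∧ (u ∨ v)) → ~u = 0 → 0 = 4
and checking the remaining 24 assignments likewise gives ≥ 4 in every case.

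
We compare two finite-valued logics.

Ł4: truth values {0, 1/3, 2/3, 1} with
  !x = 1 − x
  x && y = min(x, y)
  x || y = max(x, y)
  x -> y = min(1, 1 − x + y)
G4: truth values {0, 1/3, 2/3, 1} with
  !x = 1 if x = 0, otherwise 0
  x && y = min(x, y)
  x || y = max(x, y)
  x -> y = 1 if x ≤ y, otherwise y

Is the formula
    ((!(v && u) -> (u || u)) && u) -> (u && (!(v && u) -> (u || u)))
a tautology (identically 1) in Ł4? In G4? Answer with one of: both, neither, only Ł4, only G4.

In Ł4: every assignment gives 1 — tautology.
In G4: every assignment gives 1 — tautology.

both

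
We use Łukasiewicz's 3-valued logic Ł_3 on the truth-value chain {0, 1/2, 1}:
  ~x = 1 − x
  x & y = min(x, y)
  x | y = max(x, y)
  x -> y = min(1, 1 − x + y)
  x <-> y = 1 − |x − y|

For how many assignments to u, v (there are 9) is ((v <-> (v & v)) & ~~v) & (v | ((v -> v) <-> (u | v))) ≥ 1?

u = 0, v = 0 ↦ 0  <
u = 0, v = 1/2 ↦ 1/2  <
u = 0, v = 1 ↦ 1  ≥
u = 1/2, v = 0 ↦ 0  <
u = 1/2, v = 1/2 ↦ 1/2  <
u = 1/2, v = 1 ↦ 1  ≥
u = 1, v = 0 ↦ 0  <
u = 1, v = 1/2 ↦ 1/2  <
u = 1, v = 1 ↦ 1  ≥
So 3 of the 9 assignments meet the threshold.

3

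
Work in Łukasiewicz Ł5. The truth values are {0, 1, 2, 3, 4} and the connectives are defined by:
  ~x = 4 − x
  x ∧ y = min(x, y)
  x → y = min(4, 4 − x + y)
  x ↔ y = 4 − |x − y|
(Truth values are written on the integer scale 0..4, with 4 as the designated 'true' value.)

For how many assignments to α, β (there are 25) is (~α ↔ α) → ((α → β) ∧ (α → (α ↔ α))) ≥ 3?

value 4: 22 assignments (counts)
value 3: 2 assignments (counts)
value 2: 1 assignment
So 24 of the 25 assignments meet the threshold.

24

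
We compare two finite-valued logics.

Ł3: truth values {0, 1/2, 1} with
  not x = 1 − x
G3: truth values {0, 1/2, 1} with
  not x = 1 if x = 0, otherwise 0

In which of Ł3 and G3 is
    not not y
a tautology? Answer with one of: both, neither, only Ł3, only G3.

neither

In Ł3: at y = 0 the value is 0 — not a tautology.
In G3: at y = 0 the value is 0 — not a tautology.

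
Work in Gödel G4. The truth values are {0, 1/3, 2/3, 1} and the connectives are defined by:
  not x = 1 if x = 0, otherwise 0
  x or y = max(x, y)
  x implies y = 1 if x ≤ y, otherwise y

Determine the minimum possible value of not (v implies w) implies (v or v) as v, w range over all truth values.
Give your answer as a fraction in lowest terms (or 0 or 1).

Take v = 1/3, w = 0:
v implies w = 1/3 implies 0 = 0
not (v implies w) = not 0 = 1
v or v = 1/3 or 1/3 = 1/3
not (v implies w) implies (v or v) = 1 implies 1/3 = 1/3
No assignment yields a value below 1/3, so this is the minimum.

1/3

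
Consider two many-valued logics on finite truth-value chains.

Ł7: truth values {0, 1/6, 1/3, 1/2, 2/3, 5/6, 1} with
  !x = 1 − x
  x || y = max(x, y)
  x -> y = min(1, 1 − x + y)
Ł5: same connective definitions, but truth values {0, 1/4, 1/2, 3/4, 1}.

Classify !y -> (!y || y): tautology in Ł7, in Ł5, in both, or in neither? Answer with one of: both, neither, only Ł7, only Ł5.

both

In Ł7: every assignment gives 1 — tautology.
In Ł5: every assignment gives 1 — tautology.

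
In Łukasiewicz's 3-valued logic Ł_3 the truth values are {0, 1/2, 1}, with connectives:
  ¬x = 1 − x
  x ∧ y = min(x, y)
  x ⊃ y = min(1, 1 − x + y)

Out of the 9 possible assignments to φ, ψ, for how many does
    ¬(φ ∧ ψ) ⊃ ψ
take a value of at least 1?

5

φ = 0, ψ = 0 ↦ 0  <
φ = 0, ψ = 1/2 ↦ 1/2  <
φ = 0, ψ = 1 ↦ 1  ≥
φ = 1/2, ψ = 0 ↦ 0  <
φ = 1/2, ψ = 1/2 ↦ 1  ≥
φ = 1/2, ψ = 1 ↦ 1  ≥
φ = 1, ψ = 0 ↦ 0  <
φ = 1, ψ = 1/2 ↦ 1  ≥
φ = 1, ψ = 1 ↦ 1  ≥
So 5 of the 9 assignments meet the threshold.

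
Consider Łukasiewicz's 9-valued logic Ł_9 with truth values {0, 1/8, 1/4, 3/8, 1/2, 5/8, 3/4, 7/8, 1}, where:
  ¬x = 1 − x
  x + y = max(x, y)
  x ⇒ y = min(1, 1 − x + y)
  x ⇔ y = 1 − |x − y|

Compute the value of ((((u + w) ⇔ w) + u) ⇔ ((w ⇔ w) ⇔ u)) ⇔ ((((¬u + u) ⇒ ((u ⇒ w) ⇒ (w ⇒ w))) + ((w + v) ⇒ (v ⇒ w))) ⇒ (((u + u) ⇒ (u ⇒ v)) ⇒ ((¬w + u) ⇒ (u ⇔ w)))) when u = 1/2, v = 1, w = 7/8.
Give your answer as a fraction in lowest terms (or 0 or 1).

1/2

u + w = 1/2 + 7/8 = 7/8
(u + w) ⇔ w = 7/8 ⇔ 7/8 = 1
((u + w) ⇔ w) + u = 1 + 1/2 = 1
w ⇔ w = 7/8 ⇔ 7/8 = 1
(w ⇔ w) ⇔ u = 1 ⇔ 1/2 = 1/2
(((u + w) ⇔ w) + u) ⇔ ((w ⇔ w) ⇔ u) = 1 ⇔ 1/2 = 1/2
¬u = ¬1/2 = 1/2
¬u + u = 1/2 + 1/2 = 1/2
u ⇒ w = 1/2 ⇒ 7/8 = 1
w ⇒ w = 7/8 ⇒ 7/8 = 1
(u ⇒ w) ⇒ (w ⇒ w) = 1 ⇒ 1 = 1
(¬u + u) ⇒ ((u ⇒ w) ⇒ (w ⇒ w)) = 1/2 ⇒ 1 = 1
w + v = 7/8 + 1 = 1
v ⇒ w = 1 ⇒ 7/8 = 7/8
(w + v) ⇒ (v ⇒ w) = 1 ⇒ 7/8 = 7/8
((¬u + u) ⇒ ((u ⇒ w) ⇒ (w ⇒ w))) + ((w + v) ⇒ (v ⇒ w)) = 1 + 7/8 = 1
u + u = 1/2 + 1/2 = 1/2
u ⇒ v = 1/2 ⇒ 1 = 1
(u + u) ⇒ (u ⇒ v) = 1/2 ⇒ 1 = 1
¬w = ¬7/8 = 1/8
¬w + u = 1/8 + 1/2 = 1/2
u ⇔ w = 1/2 ⇔ 7/8 = 5/8
(¬w + u) ⇒ (u ⇔ w) = 1/2 ⇒ 5/8 = 1
((u + u) ⇒ (u ⇒ v)) ⇒ ((¬w + u) ⇒ (u ⇔ w)) = 1 ⇒ 1 = 1
(((¬u + u) ⇒ ((u ⇒ w) ⇒ (w ⇒ w))) + ((w + v) ⇒ (v ⇒ w))) ⇒ (((u + u) ⇒ (u ⇒ v)) ⇒ ((¬w + u) ⇒ (u ⇔ w))) = 1 ⇒ 1 = 1
((((u + w) ⇔ w) + u) ⇔ ((w ⇔ w) ⇔ u)) ⇔ ((((¬u + u) ⇒ ((u ⇒ w) ⇒ (w ⇒ w))) + ((w + v) ⇒ (v ⇒ w))) ⇒ (((u + u) ⇒ (u ⇒ v)) ⇒ ((¬w + u) ⇒ (u ⇔ w)))) = 1/2 ⇔ 1 = 1/2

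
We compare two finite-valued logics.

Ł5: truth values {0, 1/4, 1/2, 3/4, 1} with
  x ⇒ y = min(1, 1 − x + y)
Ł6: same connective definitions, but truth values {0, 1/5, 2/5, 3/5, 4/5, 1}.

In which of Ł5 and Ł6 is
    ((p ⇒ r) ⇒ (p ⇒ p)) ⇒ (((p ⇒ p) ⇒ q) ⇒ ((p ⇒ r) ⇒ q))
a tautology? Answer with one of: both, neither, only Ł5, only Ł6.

both

In Ł5: every assignment gives 1 — tautology.
In Ł6: every assignment gives 1 — tautology.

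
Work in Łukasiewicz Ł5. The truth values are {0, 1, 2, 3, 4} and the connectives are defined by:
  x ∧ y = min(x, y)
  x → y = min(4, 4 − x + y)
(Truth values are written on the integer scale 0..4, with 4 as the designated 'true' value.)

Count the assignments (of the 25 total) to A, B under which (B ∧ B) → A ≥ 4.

value 4: 15 assignments (counts)
value 3: 4 assignments
value 2: 3 assignments
value 1: 2 assignments
value 0: 1 assignment
So 15 of the 25 assignments meet the threshold.

15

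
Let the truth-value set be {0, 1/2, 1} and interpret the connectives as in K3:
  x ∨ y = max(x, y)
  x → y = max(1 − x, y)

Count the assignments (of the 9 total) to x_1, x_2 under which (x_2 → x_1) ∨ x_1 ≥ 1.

x_1 = 0, x_2 = 0 ↦ 1  ≥
x_1 = 0, x_2 = 1/2 ↦ 1/2  <
x_1 = 0, x_2 = 1 ↦ 0  <
x_1 = 1/2, x_2 = 0 ↦ 1  ≥
x_1 = 1/2, x_2 = 1/2 ↦ 1/2  <
x_1 = 1/2, x_2 = 1 ↦ 1/2  <
x_1 = 1, x_2 = 0 ↦ 1  ≥
x_1 = 1, x_2 = 1/2 ↦ 1  ≥
x_1 = 1, x_2 = 1 ↦ 1  ≥
So 5 of the 9 assignments meet the threshold.

5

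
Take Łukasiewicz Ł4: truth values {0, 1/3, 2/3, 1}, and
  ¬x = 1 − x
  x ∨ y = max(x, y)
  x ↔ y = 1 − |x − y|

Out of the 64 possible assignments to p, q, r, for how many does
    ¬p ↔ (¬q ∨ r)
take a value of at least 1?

16

value 1: 16 assignments (counts)
value 2/3: 24 assignments
value 1/3: 16 assignments
value 0: 8 assignments
So 16 of the 64 assignments meet the threshold.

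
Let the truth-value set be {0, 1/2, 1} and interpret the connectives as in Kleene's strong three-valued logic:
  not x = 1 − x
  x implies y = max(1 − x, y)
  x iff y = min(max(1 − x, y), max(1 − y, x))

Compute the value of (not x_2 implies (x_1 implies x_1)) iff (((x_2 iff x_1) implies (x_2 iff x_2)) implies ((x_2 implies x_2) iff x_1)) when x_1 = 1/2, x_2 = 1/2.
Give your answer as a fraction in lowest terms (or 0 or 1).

not x_2 = not 1/2 = 1/2
x_1 implies x_1 = 1/2 implies 1/2 = 1/2
not x_2 implies (x_1 implies x_1) = 1/2 implies 1/2 = 1/2
x_2 iff x_1 = 1/2 iff 1/2 = 1/2
x_2 iff x_2 = 1/2 iff 1/2 = 1/2
(x_2 iff x_1) implies (x_2 iff x_2) = 1/2 implies 1/2 = 1/2
x_2 implies x_2 = 1/2 implies 1/2 = 1/2
(x_2 implies x_2) iff x_1 = 1/2 iff 1/2 = 1/2
((x_2 iff x_1) implies (x_2 iff x_2)) implies ((x_2 implies x_2) iff x_1) = 1/2 implies 1/2 = 1/2
(not x_2 implies (x_1 implies x_1)) iff (((x_2 iff x_1) implies (x_2 iff x_2)) implies ((x_2 implies x_2) iff x_1)) = 1/2 iff 1/2 = 1/2

1/2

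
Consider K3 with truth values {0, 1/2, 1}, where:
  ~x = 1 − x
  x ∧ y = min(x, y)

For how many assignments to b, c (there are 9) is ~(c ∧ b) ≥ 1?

b = 0, c = 0 ↦ 1  ≥
b = 0, c = 1/2 ↦ 1  ≥
b = 0, c = 1 ↦ 1  ≥
b = 1/2, c = 0 ↦ 1  ≥
b = 1/2, c = 1/2 ↦ 1/2  <
b = 1/2, c = 1 ↦ 1/2  <
b = 1, c = 0 ↦ 1  ≥
b = 1, c = 1/2 ↦ 1/2  <
b = 1, c = 1 ↦ 0  <
So 5 of the 9 assignments meet the threshold.

5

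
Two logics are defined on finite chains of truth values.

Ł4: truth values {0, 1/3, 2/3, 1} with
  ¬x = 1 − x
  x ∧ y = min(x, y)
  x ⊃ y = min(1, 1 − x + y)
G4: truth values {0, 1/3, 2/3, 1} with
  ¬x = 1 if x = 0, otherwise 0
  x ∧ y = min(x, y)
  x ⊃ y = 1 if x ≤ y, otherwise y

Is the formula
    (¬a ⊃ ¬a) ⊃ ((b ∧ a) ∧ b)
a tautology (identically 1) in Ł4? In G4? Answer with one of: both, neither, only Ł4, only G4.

neither

In Ł4: at a = 0, b = 0 the value is 0 — not a tautology.
In G4: at a = 0, b = 0 the value is 0 — not a tautology.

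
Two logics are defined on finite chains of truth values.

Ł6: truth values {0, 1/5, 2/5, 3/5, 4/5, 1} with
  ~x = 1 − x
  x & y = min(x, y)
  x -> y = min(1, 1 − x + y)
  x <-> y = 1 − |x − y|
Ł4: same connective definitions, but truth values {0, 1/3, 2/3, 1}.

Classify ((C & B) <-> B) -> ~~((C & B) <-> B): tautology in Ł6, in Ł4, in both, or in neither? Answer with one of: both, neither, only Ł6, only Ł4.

In Ł6: every assignment gives 1 — tautology.
In Ł4: every assignment gives 1 — tautology.

both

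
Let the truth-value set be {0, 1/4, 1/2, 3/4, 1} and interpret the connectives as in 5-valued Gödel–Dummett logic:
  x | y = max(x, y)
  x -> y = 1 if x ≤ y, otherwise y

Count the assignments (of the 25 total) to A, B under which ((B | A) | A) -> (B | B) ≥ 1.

15

value 1: 15 assignments (counts)
value 3/4: 1 assignment
value 1/2: 2 assignments
value 1/4: 3 assignments
value 0: 4 assignments
So 15 of the 25 assignments meet the threshold.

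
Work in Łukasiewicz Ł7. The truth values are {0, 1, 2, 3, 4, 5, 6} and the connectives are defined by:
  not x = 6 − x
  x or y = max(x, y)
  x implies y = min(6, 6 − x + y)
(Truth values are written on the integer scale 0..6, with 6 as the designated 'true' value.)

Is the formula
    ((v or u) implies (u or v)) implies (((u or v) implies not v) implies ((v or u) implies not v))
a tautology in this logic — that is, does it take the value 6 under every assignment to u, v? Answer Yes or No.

At u = 4, v = 0, for instance:
v or u = 0 or 4 = 4
u or v = 4 or 0 = 4
(v or u) implies (u or v) = 4 implies 4 = 6
not v = not 0 = 6
(u or v) implies not v = 4 implies 6 = 6
(v or u) implies not v = 4 implies 6 = 6
((u or v) implies not v) implies ((v or u) implies not v) = 6 implies 6 = 6
((v or u) implies (u or v)) implies (((u or v) implies not v) implies ((v or u) implies not v)) = 6 implies 6 = 6
and checking the remaining 48 assignments likewise gives ≥ 6 in every case.

Yes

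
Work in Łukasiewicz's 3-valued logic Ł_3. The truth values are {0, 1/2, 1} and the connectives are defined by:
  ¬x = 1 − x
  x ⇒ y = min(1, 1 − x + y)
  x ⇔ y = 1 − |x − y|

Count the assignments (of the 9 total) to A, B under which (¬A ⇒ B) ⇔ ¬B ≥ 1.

2

A = 0, B = 0 ↦ 0  <
A = 0, B = 1/2 ↦ 1  ≥
A = 0, B = 1 ↦ 0  <
A = 1/2, B = 0 ↦ 1/2  <
A = 1/2, B = 1/2 ↦ 1/2  <
A = 1/2, B = 1 ↦ 0  <
A = 1, B = 0 ↦ 1  ≥
A = 1, B = 1/2 ↦ 1/2  <
A = 1, B = 1 ↦ 0  <
So 2 of the 9 assignments meet the threshold.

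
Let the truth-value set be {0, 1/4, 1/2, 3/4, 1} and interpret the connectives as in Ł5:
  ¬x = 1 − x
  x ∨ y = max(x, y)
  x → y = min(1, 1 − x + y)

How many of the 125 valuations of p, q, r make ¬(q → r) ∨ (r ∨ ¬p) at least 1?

49

value 1: 49 assignments (counts)
value 3/4: 40 assignments
value 1/2: 26 assignments
value 1/4: 9 assignments
value 0: 1 assignment
So 49 of the 125 assignments meet the threshold.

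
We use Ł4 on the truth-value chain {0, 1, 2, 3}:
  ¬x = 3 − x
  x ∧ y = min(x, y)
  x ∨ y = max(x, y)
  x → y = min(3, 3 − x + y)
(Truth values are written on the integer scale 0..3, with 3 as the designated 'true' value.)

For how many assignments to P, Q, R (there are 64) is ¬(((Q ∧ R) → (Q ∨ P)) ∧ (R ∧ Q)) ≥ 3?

28

value 3: 28 assignments (counts)
value 2: 20 assignments
value 1: 12 assignments
value 0: 4 assignments
So 28 of the 64 assignments meet the threshold.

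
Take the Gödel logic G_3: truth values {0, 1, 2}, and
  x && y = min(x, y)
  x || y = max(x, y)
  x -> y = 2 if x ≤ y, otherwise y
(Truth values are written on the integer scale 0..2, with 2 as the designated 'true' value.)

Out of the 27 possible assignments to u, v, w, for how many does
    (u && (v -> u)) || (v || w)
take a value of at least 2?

value 2: 19 assignments (counts)
value 1: 7 assignments
value 0: 1 assignment
So 19 of the 27 assignments meet the threshold.

19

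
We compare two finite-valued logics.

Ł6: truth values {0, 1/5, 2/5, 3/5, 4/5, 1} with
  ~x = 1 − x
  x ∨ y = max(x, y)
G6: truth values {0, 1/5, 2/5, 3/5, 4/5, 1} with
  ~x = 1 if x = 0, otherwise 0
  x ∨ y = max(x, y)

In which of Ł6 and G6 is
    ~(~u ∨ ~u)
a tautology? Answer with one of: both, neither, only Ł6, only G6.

In Ł6: at u = 0 the value is 0 — not a tautology.
In G6: at u = 0 the value is 0 — not a tautology.

neither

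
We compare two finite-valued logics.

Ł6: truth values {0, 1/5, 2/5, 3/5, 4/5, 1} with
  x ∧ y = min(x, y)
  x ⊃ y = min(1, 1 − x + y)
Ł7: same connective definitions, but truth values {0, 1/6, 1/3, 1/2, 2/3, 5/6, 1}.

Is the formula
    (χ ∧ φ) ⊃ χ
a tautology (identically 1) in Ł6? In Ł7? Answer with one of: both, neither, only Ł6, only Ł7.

In Ł6: every assignment gives 1 — tautology.
In Ł7: every assignment gives 1 — tautology.

both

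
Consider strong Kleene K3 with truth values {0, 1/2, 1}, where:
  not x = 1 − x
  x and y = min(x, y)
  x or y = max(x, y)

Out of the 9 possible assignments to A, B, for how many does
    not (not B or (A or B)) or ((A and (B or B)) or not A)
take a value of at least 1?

A = 0, B = 0 ↦ 1  ≥
A = 0, B = 1/2 ↦ 1  ≥
A = 0, B = 1 ↦ 1  ≥
A = 1/2, B = 0 ↦ 1/2  <
A = 1/2, B = 1/2 ↦ 1/2  <
A = 1/2, B = 1 ↦ 1/2  <
A = 1, B = 0 ↦ 0  <
A = 1, B = 1/2 ↦ 1/2  <
A = 1, B = 1 ↦ 1  ≥
So 4 of the 9 assignments meet the threshold.

4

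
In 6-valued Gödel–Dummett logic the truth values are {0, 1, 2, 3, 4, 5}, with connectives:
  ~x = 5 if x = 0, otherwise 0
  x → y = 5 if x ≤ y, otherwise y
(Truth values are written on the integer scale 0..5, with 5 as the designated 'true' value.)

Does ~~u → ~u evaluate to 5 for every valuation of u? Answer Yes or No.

Counterexample: take u = 1.
~u = ~1 = 0
~~u = ~0 = 5
~u = ~1 = 0
~~u → ~u = 5 → 0 = 0
This gives 0 ≠ 5.

No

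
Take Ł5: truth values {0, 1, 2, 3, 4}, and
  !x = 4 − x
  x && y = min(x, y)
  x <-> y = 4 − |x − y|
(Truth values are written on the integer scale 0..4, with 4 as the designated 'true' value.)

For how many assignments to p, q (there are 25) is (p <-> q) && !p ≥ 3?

5

value 4: 1 assignment (counts)
value 3: 4 assignments (counts)
value 2: 7 assignments
value 1: 7 assignments
value 0: 6 assignments
So 5 of the 25 assignments meet the threshold.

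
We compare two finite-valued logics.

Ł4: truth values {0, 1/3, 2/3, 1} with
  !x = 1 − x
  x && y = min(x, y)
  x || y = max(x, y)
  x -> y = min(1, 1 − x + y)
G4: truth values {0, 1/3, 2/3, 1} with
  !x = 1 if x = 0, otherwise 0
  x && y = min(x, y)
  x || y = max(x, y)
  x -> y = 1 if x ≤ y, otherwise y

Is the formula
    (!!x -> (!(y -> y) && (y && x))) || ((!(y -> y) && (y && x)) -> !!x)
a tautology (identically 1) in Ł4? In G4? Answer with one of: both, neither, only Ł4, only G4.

In Ł4: every assignment gives 1 — tautology.
In G4: every assignment gives 1 — tautology.

both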